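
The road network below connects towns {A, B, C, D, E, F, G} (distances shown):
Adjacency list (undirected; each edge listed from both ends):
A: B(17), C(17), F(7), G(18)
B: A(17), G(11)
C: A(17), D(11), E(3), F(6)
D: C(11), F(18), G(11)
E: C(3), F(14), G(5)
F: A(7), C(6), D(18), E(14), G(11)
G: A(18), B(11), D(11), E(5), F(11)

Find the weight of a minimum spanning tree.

Kruskal: consider edges lightest-first.
C-E (3): add — endpoints in different components.
E-G (5): add — endpoints in different components.
C-F (6): add — endpoints in different components.
A-F (7): add — endpoints in different components.
B-G (11): add — endpoints in different components.
C-D (11): add — endpoints in different components.
MST edges: C-E, E-G, C-F, A-F, B-G, C-D; total weight 3+5+6+7+11+11 = 43.

43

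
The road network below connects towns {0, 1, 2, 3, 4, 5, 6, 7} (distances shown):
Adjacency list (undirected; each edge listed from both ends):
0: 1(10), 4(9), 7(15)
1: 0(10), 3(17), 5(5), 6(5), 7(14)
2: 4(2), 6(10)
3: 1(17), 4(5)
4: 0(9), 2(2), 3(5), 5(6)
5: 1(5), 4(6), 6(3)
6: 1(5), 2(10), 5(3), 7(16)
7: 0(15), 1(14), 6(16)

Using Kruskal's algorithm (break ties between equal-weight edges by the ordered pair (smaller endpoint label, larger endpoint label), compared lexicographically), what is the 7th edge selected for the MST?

Kruskal's algorithm — process edges by increasing weight (ties by edge label):
2—4 (2): add — endpoints in different components.
5—6 (3): add — endpoints in different components.
1—5 (5): add — endpoints in different components.
1—6 (5): skip — 1 and 6 already connected.
3—4 (5): add — endpoints in different components.
4—5 (6): add — endpoints in different components.
0—4 (9): add — endpoints in different components.
0—1 (10): skip — 0 and 1 already connected.
2—6 (10): skip — 2 and 6 already connected.
1—7 (14): add — endpoints in different components.
The 7th edge added is 1—7.

1-7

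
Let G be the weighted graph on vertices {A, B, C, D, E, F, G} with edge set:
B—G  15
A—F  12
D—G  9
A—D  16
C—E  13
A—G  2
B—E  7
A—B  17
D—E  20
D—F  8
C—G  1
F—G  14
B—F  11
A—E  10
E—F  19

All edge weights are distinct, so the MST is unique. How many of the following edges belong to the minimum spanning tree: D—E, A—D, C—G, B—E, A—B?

2

Sort edges by weight, then run Kruskal:
C—G (1): add. Components now {A} {B} {C,G} {D} {E} {F}
A—G (2): add. Components now {A,C,G} {B} {D} {E} {F}
B—E (7): add. Components now {A,C,G} {B,E} {D} {F}
D—F (8): add. Components now {A,C,G} {B,E} {D,F}
D—G (9): add. Components now {A,C,D,F,G} {B,E}
A—E (10): add. Components now {A,B,C,D,E,F,G}
MST edge set: {C—G, A—G, B—E, D—F, D—G, A—E}.
Of the listed edges, {C—G, B—E} are in the MST → 2.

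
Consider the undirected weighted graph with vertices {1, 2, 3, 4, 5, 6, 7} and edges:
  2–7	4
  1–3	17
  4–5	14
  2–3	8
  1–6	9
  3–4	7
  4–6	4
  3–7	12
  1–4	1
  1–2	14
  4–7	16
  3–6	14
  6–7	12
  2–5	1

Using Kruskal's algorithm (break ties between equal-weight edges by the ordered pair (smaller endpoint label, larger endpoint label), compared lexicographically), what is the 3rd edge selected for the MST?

Sort edges by weight, then run Kruskal:
1–4 (1): add. Components now {1,4} {2} {3} {5} {6} {7}
2–5 (1): add. Components now {1,4} {2,5} {3} {6} {7}
2–7 (4): add. Components now {1,4} {2,5,7} {3} {6}
4–6 (4): add. Components now {1,4,6} {2,5,7} {3}
3–4 (7): add. Components now {1,3,4,6} {2,5,7}
2–3 (8): add. Components now {1,2,3,4,5,6,7}
The 3rd edge added is 2–7.

2-7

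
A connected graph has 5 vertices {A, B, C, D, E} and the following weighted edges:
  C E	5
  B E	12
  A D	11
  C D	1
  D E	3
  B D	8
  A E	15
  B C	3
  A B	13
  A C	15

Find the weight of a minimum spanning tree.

Kruskal's algorithm — process edges by increasing weight (ties by edge label):
C D (1): add — endpoints in different components.
B C (3): add — endpoints in different components.
D E (3): add — endpoints in different components.
C E (5): skip — C and E already connected.
B D (8): skip — B and D already connected.
A D (11): add — endpoints in different components.
MST edges: C D, B C, D E, A D; total weight 1+3+3+11 = 18.

18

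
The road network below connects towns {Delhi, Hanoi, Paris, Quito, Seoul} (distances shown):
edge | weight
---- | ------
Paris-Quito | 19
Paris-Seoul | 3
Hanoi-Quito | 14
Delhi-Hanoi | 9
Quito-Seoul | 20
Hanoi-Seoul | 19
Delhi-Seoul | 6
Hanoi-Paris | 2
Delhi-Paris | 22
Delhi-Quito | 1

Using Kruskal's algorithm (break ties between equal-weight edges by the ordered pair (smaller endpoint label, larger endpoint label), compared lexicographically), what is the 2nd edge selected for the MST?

Hanoi-Paris

Kruskal: consider edges lightest-first.
Delhi-Quito (1): add — endpoints in different components.
Hanoi-Paris (2): add — endpoints in different components.
Paris-Seoul (3): add — endpoints in different components.
Delhi-Seoul (6): add — endpoints in different components.
The 2nd edge added is Hanoi-Paris.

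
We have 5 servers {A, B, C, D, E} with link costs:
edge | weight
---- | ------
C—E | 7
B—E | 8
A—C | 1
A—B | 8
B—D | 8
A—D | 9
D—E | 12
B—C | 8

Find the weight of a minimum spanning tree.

24

Sort edges by weight, then run Kruskal:
A—C (1): add — endpoints in different components.
C—E (7): add — endpoints in different components.
A—B (8): add — endpoints in different components.
B—C (8): skip — B and C already connected.
B—D (8): add — endpoints in different components.
MST edges: A—C, C—E, A—B, B—D; total weight 1+7+8+8 = 24.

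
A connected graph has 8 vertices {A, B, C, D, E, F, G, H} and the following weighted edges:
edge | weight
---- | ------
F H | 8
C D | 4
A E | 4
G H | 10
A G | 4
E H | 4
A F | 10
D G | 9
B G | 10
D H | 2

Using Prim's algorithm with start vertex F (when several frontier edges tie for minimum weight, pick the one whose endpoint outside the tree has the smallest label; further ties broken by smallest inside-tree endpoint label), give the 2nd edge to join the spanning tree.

D-H

Prim's algorithm from F:
Step 1: frontier [F H 8, A F 10] → take F H (8); add H.
Step 2: frontier [A F 10, D H 2, E H 4, G H 10] → take D H (2); add D.
Step 3: frontier [C D 4, D G 9, A F 10, E H 4, G H 10] → take C D (4); add C.
Step 4: frontier [D G 9, A F 10, E H 4, G H 10] → take E H (4); add E.
Step 5: frontier [D G 9, A E 4, A F 10, G H 10] → take A E (4); add A.
Step 6: frontier [A G 4, D G 9, G H 10] → take A G (4); add G.
Step 7: frontier [B G 10] → take B G (10); add B.
The 2nd edge added is D H.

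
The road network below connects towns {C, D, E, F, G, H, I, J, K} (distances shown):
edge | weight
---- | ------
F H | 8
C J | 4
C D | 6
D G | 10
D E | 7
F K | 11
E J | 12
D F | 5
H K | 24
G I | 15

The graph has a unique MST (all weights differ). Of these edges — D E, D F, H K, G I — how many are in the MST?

3

Sort edges by weight, then run Kruskal:
C J (4): add — endpoints in different components.
D F (5): add — endpoints in different components.
C D (6): add — endpoints in different components.
D E (7): add — endpoints in different components.
F H (8): add — endpoints in different components.
D G (10): add — endpoints in different components.
F K (11): add — endpoints in different components.
E J (12): skip — E and J already connected.
G I (15): add — endpoints in different components.
MST edge set: {C J, D F, C D, D E, F H, D G, F K, G I}.
Of the listed edges, {D E, D F, G I} are in the MST → 3.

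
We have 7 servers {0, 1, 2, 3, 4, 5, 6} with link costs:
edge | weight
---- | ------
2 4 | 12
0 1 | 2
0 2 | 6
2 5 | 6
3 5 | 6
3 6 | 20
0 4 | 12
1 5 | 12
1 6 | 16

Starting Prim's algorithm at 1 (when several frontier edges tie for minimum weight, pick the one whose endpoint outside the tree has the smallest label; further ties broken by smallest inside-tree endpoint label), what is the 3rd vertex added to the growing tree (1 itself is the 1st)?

Grow the tree from 1 using Prim:
Step 1: frontier [0 1 2, 1 5 12, 1 6 16] → take 0 1 (2); add 0.
Step 2: frontier [0 2 6, 0 4 12, 1 5 12, 1 6 16] → take 0 2 (6); add 2.
Step 3: frontier [0 4 12, 1 5 12, 1 6 16, 2 5 6, 2 4 12] → take 2 5 (6); add 5.
Step 4: frontier [0 4 12, 1 6 16, 2 4 12, 3 5 6] → take 3 5 (6); add 3.
Step 5: frontier [0 4 12, 1 6 16, 2 4 12, 3 6 20] → take 0 4 (12); add 4.
Step 6: frontier [1 6 16, 3 6 20] → take 1 6 (16); add 6.
Vertex order: 1, 0, 2, 5, 3, 4, 6. The 3rd vertex is 2.

2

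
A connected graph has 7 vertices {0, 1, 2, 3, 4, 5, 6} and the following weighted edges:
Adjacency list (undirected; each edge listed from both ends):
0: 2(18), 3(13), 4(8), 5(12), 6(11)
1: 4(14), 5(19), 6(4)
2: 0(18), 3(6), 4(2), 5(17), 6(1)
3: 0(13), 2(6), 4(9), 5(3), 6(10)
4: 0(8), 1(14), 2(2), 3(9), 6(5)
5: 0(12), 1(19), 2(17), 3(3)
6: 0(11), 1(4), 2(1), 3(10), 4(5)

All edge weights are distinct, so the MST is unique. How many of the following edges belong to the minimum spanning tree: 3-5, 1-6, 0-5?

Sort edges by weight, then run Kruskal:
2-6 (1): add — endpoints in different components.
2-4 (2): add — endpoints in different components.
3-5 (3): add — endpoints in different components.
1-6 (4): add — endpoints in different components.
4-6 (5): skip — 4 and 6 already connected.
2-3 (6): add — endpoints in different components.
0-4 (8): add — endpoints in different components.
MST edge set: {2-6, 2-4, 3-5, 1-6, 2-3, 0-4}.
Of the listed edges, {3-5, 1-6} are in the MST → 2.

2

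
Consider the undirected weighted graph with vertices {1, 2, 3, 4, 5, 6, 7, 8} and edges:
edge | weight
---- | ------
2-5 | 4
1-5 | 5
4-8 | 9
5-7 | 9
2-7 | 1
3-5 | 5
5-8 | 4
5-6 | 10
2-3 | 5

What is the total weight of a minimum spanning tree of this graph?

38

Sort edges by weight, then run Kruskal:
2-7 (1): add — endpoints in different components.
2-5 (4): add — endpoints in different components.
5-8 (4): add — endpoints in different components.
1-5 (5): add — endpoints in different components.
2-3 (5): add — endpoints in different components.
3-5 (5): skip — 3 and 5 already connected.
4-8 (9): add — endpoints in different components.
5-7 (9): skip — 5 and 7 already connected.
5-6 (10): add — endpoints in different components.
MST edges: 2-7, 2-5, 5-8, 1-5, 2-3, 4-8, 5-6; total weight 1+4+4+5+5+9+10 = 38.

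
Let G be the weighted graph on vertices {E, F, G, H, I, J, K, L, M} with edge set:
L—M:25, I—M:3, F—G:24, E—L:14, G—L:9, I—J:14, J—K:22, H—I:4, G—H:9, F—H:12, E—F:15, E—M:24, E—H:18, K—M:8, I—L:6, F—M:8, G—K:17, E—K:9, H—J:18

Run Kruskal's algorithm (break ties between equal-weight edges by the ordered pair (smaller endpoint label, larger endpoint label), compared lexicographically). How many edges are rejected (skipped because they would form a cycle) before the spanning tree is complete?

Kruskal: consider edges lightest-first.
I—M (3): add — endpoints in different components.
H—I (4): add — endpoints in different components.
I—L (6): add — endpoints in different components.
F—M (8): add — endpoints in different components.
K—M (8): add — endpoints in different components.
E—K (9): add — endpoints in different components.
G—H (9): add — endpoints in different components.
G—L (9): skip — G and L already connected.
F—H (12): skip — F and H already connected.
E—L (14): skip — E and L already connected.
I—J (14): add — endpoints in different components.
Edges rejected before the tree was complete: 3.

3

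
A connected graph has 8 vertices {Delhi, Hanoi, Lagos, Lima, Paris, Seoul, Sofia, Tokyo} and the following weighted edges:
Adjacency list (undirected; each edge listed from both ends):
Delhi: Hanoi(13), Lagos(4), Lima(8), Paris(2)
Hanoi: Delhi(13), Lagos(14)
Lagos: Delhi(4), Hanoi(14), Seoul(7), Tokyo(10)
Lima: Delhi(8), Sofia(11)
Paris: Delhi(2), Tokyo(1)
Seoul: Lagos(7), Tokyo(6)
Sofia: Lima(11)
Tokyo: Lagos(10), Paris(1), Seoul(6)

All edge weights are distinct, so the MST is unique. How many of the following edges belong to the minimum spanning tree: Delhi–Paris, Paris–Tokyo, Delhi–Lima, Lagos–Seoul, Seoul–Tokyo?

Kruskal: consider edges lightest-first.
Paris–Tokyo (1): add — endpoints in different components.
Delhi–Paris (2): add — endpoints in different components.
Delhi–Lagos (4): add — endpoints in different components.
Seoul–Tokyo (6): add — endpoints in different components.
Lagos–Seoul (7): skip — Seoul and Lagos already connected.
Delhi–Lima (8): add — endpoints in different components.
Lagos–Tokyo (10): skip — Tokyo and Lagos already connected.
Lima–Sofia (11): add — endpoints in different components.
Delhi–Hanoi (13): add — endpoints in different components.
MST edge set: {Paris–Tokyo, Delhi–Paris, Delhi–Lagos, Seoul–Tokyo, Delhi–Lima, Lima–Sofia, Delhi–Hanoi}.
Of the listed edges, {Delhi–Paris, Paris–Tokyo, Delhi–Lima, Seoul–Tokyo} are in the MST → 4.

4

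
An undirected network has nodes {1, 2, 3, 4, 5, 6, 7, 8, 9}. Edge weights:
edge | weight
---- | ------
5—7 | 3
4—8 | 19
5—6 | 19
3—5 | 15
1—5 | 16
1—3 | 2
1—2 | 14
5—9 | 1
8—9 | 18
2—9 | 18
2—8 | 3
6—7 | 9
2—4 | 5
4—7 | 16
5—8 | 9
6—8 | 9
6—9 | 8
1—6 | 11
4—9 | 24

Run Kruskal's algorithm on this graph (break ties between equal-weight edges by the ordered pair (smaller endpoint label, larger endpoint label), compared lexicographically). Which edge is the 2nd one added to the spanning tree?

1-3

Kruskal: consider edges lightest-first.
5—9 (1): add — endpoints in different components.
1—3 (2): add — endpoints in different components.
2—8 (3): add — endpoints in different components.
5—7 (3): add — endpoints in different components.
2—4 (5): add — endpoints in different components.
6—9 (8): add — endpoints in different components.
5—8 (9): add — endpoints in different components.
6—7 (9): skip — 6 and 7 already connected.
6—8 (9): skip — 6 and 8 already connected.
1—6 (11): add — endpoints in different components.
The 2nd edge added is 1—3.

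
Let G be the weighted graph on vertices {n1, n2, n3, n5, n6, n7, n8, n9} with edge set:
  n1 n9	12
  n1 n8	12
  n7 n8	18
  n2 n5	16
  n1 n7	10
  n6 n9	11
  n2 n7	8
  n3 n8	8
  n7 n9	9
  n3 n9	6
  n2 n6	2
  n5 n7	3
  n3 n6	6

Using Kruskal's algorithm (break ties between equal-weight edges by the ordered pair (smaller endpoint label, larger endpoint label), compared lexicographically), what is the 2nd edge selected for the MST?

Sort edges by weight, then run Kruskal:
n2 n6 (2): add — endpoints in different components.
n5 n7 (3): add — endpoints in different components.
n3 n6 (6): add — endpoints in different components.
n3 n9 (6): add — endpoints in different components.
n2 n7 (8): add — endpoints in different components.
n3 n8 (8): add — endpoints in different components.
n7 n9 (9): skip — n9 and n7 already connected.
n1 n7 (10): add — endpoints in different components.
The 2nd edge added is n5 n7.

n5-n7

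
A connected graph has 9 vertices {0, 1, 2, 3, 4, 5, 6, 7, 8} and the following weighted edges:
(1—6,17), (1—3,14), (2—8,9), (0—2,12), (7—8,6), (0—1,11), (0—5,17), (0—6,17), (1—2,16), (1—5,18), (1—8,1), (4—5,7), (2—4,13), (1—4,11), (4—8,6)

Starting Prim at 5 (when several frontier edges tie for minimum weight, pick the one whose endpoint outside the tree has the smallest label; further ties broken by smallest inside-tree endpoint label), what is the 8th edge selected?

0-6

Prim, starting at 5.
Step 1: cheapest edge leaving the tree is 4—5 (7); add 4.
Step 2: cheapest edge leaving the tree is 4—8 (6); add 8.
Step 3: cheapest edge leaving the tree is 1—8 (1); add 1.
Step 4: cheapest edge leaving the tree is 7—8 (6); add 7.
Step 5: cheapest edge leaving the tree is 2—8 (9); add 2.
Step 6: cheapest edge leaving the tree is 0—1 (11); add 0.
Step 7: cheapest edge leaving the tree is 1—3 (14); add 3.
Step 8: cheapest edge leaving the tree is 0—6 (17); add 6.
The 8th edge added is 0—6.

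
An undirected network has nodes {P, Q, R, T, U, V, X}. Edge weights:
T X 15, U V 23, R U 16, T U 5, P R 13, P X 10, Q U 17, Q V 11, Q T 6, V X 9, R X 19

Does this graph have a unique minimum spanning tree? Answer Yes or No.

Yes

Kruskal: consider edges lightest-first.
T U (5): add. Components now {V} {P} {Q} {T,U} {R} {X}
Q T (6): add. Components now {V} {P} {Q,T,U} {R} {X}
V X (9): add. Components now {V,X} {P} {Q,T,U} {R}
P X (10): add. Components now {P,V,X} {Q,T,U} {R}
Q V (11): add. Components now {P,Q,T,U,V,X} {R}
P R (13): add. Components now {P,Q,R,T,U,V,X}
Every non-tree edge has weight strictly greater than the heaviest edge on the tree path between its endpoints, so the MST is unique.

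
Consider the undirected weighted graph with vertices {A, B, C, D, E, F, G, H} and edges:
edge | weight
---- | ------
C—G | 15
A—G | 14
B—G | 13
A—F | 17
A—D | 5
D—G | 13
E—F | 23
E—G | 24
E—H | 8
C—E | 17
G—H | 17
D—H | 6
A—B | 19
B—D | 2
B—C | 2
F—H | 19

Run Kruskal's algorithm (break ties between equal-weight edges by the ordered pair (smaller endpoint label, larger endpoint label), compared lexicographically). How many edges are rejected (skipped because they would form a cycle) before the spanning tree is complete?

Kruskal: consider edges lightest-first.
B—C (2): add — endpoints in different components.
B—D (2): add — endpoints in different components.
A—D (5): add — endpoints in different components.
D—H (6): add — endpoints in different components.
E—H (8): add — endpoints in different components.
B—G (13): add — endpoints in different components.
D—G (13): skip — D and G already connected.
A—G (14): skip — A and G already connected.
C—G (15): skip — C and G already connected.
A—F (17): add — endpoints in different components.
Edges rejected before the tree was complete: 3.

3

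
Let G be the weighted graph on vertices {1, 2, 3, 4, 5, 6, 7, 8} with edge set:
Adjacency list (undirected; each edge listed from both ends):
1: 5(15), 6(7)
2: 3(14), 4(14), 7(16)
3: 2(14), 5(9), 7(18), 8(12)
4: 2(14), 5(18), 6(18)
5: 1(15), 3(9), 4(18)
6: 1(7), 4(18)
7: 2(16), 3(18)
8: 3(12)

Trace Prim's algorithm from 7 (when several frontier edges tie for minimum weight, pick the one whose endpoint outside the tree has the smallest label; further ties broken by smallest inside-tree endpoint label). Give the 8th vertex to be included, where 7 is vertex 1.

6

Prim, starting at 7.
Step 1: cheapest edge leaving the tree is 2—7 (16); add 2.
Step 2: cheapest edge leaving the tree is 2—3 (14); add 3.
Step 3: cheapest edge leaving the tree is 3—5 (9); add 5.
Step 4: cheapest edge leaving the tree is 3—8 (12); add 8.
Step 5: cheapest edge leaving the tree is 2—4 (14); add 4.
Step 6: cheapest edge leaving the tree is 1—5 (15); add 1.
Step 7: cheapest edge leaving the tree is 1—6 (7); add 6.
Vertex order: 7, 2, 3, 5, 8, 4, 1, 6. The 8th vertex is 6.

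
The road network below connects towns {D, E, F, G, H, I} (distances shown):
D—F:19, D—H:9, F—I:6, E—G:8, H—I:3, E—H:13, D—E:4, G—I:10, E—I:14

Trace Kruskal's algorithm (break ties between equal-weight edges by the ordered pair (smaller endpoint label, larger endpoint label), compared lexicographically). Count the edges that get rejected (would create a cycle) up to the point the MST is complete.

0

Sort edges by weight, then run Kruskal:
H—I (3): add. Components now {D} {E} {F} {G} {H,I}
D—E (4): add. Components now {D,E} {F} {G} {H,I}
F—I (6): add. Components now {D,E} {F,H,I} {G}
E—G (8): add. Components now {D,E,G} {F,H,I}
D—H (9): add. Components now {D,E,F,G,H,I}
Edges rejected before the tree was complete: 0.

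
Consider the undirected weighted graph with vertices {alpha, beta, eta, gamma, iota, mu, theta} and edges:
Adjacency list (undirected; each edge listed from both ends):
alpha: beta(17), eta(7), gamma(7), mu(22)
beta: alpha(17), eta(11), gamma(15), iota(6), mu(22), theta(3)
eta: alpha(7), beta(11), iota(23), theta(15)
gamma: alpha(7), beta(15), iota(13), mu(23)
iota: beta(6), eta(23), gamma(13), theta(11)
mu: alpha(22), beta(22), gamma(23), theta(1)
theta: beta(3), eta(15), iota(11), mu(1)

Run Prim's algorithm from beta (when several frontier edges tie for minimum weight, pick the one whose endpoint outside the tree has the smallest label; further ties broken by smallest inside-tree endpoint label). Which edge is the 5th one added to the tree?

Grow the tree from beta using Prim:
Step 1: cheapest edge leaving the tree is beta theta (3); add theta.
Step 2: cheapest edge leaving the tree is mu theta (1); add mu.
Step 3: cheapest edge leaving the tree is beta iota (6); add iota.
Step 4: cheapest edge leaving the tree is beta eta (11); add eta.
Step 5: cheapest edge leaving the tree is alpha eta (7); add alpha.
Step 6: cheapest edge leaving the tree is alpha gamma (7); add gamma.
The 5th edge added is alpha eta.

alpha-eta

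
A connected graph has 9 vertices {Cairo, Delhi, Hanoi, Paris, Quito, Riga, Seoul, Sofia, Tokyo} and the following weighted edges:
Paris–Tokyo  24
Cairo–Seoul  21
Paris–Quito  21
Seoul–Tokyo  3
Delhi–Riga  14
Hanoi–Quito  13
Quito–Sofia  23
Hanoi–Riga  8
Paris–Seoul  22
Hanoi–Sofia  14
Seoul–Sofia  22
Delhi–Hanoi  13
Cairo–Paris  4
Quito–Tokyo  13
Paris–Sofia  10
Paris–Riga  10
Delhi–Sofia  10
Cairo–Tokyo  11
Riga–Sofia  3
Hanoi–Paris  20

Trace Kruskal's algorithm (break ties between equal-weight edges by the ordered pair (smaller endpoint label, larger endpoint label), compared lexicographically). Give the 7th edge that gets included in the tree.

Cairo-Tokyo

Kruskal: consider edges lightest-first.
Riga–Sofia (3): add — endpoints in different components.
Seoul–Tokyo (3): add — endpoints in different components.
Cairo–Paris (4): add — endpoints in different components.
Hanoi–Riga (8): add — endpoints in different components.
Delhi–Sofia (10): add — endpoints in different components.
Paris–Riga (10): add — endpoints in different components.
Paris–Sofia (10): skip — Sofia and Paris already connected.
Cairo–Tokyo (11): add — endpoints in different components.
Delhi–Hanoi (13): skip — Hanoi and Delhi already connected.
Hanoi–Quito (13): add — endpoints in different components.
The 7th edge added is Cairo–Tokyo.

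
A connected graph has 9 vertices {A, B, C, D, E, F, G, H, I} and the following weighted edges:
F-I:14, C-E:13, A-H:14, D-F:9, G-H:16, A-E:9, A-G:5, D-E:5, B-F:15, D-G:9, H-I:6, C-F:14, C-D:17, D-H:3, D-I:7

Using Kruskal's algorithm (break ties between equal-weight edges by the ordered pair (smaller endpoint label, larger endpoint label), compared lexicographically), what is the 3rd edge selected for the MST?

D-E

Kruskal's algorithm — process edges by increasing weight (ties by edge label):
D-H (3): add — endpoints in different components.
A-G (5): add — endpoints in different components.
D-E (5): add — endpoints in different components.
H-I (6): add — endpoints in different components.
D-I (7): skip — D and I already connected.
A-E (9): add — endpoints in different components.
D-F (9): add — endpoints in different components.
D-G (9): skip — D and G already connected.
C-E (13): add — endpoints in different components.
A-H (14): skip — A and H already connected.
C-F (14): skip — C and F already connected.
F-I (14): skip — F and I already connected.
B-F (15): add — endpoints in different components.
The 3rd edge added is D-E.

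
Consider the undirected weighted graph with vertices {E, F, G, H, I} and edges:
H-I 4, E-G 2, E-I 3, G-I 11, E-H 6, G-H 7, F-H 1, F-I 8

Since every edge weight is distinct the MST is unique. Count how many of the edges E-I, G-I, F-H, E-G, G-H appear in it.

Kruskal's algorithm — process edges by increasing weight (ties by edge label):
F-H (1): add. Components now {E} {F,H} {G} {I}
E-G (2): add. Components now {E,G} {F,H} {I}
E-I (3): add. Components now {E,G,I} {F,H}
H-I (4): add. Components now {E,F,G,H,I}
MST edge set: {F-H, E-G, E-I, H-I}.
Of the listed edges, {E-I, F-H, E-G} are in the MST → 3.

3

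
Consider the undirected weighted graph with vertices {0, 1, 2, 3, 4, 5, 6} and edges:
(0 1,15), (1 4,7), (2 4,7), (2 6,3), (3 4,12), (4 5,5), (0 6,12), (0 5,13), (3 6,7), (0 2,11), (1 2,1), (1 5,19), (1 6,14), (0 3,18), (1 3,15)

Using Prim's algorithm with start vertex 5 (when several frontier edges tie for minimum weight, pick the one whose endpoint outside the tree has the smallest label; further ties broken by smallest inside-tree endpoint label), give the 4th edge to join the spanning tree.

2-6

Prim's algorithm from 5:
Step 1: cheapest edge leaving the tree is 4 5 (5); add 4.
Step 2: cheapest edge leaving the tree is 1 4 (7); add 1.
Step 3: cheapest edge leaving the tree is 1 2 (1); add 2.
Step 4: cheapest edge leaving the tree is 2 6 (3); add 6.
Step 5: cheapest edge leaving the tree is 3 6 (7); add 3.
Step 6: cheapest edge leaving the tree is 0 2 (11); add 0.
The 4th edge added is 2 6.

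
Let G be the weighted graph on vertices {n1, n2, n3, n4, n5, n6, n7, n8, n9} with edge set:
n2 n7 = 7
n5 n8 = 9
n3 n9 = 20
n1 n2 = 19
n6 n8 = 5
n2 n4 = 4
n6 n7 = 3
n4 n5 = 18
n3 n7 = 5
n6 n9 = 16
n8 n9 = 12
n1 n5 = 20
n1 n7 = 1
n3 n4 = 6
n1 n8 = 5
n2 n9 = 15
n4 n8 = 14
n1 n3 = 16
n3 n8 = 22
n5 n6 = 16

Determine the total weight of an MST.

Kruskal: consider edges lightest-first.
n1 n7 (1): add — endpoints in different components.
n6 n7 (3): add — endpoints in different components.
n2 n4 (4): add — endpoints in different components.
n1 n8 (5): add — endpoints in different components.
n3 n7 (5): add — endpoints in different components.
n6 n8 (5): skip — n8 and n6 already connected.
n3 n4 (6): add — endpoints in different components.
n2 n7 (7): skip — n7 and n2 already connected.
n5 n8 (9): add — endpoints in different components.
n8 n9 (12): add — endpoints in different components.
MST edges: n1 n7, n6 n7, n2 n4, n1 n8, n3 n7, n3 n4, n5 n8, n8 n9; total weight 1+3+4+5+5+6+9+12 = 45.

45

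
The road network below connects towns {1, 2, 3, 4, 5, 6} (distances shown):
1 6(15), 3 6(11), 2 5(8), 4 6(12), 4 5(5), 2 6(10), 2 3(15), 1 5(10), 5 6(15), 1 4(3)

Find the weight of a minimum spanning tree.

Prim, starting at 2.
Step 1: cheapest edge leaving the tree is 2 5 (8); add 5.
Step 2: cheapest edge leaving the tree is 4 5 (5); add 4.
Step 3: cheapest edge leaving the tree is 1 4 (3); add 1.
Step 4: cheapest edge leaving the tree is 2 6 (10); add 6.
Step 5: cheapest edge leaving the tree is 3 6 (11); add 3.
MST edges: 2 5, 4 5, 1 4, 2 6, 3 6; total weight 8+5+3+10+11 = 37.

37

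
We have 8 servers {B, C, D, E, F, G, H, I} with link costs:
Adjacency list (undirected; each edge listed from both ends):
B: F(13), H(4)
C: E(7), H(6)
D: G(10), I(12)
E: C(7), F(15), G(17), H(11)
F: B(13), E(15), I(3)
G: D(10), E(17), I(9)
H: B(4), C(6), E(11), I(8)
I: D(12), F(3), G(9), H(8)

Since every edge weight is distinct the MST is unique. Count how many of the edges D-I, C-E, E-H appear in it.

1

Sort edges by weight, then run Kruskal:
F-I (3): add — endpoints in different components.
B-H (4): add — endpoints in different components.
C-H (6): add — endpoints in different components.
C-E (7): add — endpoints in different components.
H-I (8): add — endpoints in different components.
G-I (9): add — endpoints in different components.
D-G (10): add — endpoints in different components.
MST edge set: {F-I, B-H, C-H, C-E, H-I, G-I, D-G}.
Of the listed edges, {C-E} are in the MST → 1.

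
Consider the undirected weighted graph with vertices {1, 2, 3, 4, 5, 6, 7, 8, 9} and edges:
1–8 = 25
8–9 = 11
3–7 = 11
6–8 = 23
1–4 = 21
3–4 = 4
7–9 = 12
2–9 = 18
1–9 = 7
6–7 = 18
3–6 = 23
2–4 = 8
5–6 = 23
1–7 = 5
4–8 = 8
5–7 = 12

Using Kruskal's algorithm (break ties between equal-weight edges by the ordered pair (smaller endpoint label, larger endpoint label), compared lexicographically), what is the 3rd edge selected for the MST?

Sort edges by weight, then run Kruskal:
3–4 (4): add — endpoints in different components.
1–7 (5): add — endpoints in different components.
1–9 (7): add — endpoints in different components.
2–4 (8): add — endpoints in different components.
4–8 (8): add — endpoints in different components.
3–7 (11): add — endpoints in different components.
8–9 (11): skip — 8 and 9 already connected.
5–7 (12): add — endpoints in different components.
7–9 (12): skip — 7 and 9 already connected.
2–9 (18): skip — 2 and 9 already connected.
6–7 (18): add — endpoints in different components.
The 3rd edge added is 1–9.

1-9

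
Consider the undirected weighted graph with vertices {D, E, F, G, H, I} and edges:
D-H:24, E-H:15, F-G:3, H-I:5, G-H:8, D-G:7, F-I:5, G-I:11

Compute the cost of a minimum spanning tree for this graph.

Prim's algorithm from E:
Step 1: cheapest edge leaving the tree is E-H (15); add H.
Step 2: cheapest edge leaving the tree is H-I (5); add I.
Step 3: cheapest edge leaving the tree is F-I (5); add F.
Step 4: cheapest edge leaving the tree is F-G (3); add G.
Step 5: cheapest edge leaving the tree is D-G (7); add D.
MST edges: E-H, H-I, F-I, F-G, D-G; total weight 15+5+5+3+7 = 35.

35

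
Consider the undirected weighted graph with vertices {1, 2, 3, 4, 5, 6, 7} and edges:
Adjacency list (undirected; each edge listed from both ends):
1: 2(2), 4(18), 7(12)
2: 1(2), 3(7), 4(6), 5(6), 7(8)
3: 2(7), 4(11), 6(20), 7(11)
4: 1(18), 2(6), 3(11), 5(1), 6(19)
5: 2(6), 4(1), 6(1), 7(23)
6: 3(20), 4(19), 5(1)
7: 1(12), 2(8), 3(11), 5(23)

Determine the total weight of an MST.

Sort edges by weight, then run Kruskal:
4-5 (1): add. Components now {1} {2} {3} {4,5} {6} {7}
5-6 (1): add. Components now {1} {2} {3} {4,5,6} {7}
1-2 (2): add. Components now {1,2} {3} {4,5,6} {7}
2-4 (6): add. Components now {1,2,4,5,6} {3} {7}
2-5 (6): skip — 2 and 5 already connected.
2-3 (7): add. Components now {1,2,3,4,5,6} {7}
2-7 (8): add. Components now {1,2,3,4,5,6,7}
MST edges: 4-5, 5-6, 1-2, 2-4, 2-3, 2-7; total weight 1+1+2+6+7+8 = 25.

25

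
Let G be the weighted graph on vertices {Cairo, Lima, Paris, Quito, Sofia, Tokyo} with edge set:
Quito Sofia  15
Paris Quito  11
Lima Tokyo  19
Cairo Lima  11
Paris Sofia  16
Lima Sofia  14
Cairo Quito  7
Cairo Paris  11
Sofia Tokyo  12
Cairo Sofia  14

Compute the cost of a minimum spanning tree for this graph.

55

Prim, starting at Cairo.
Step 1: cheapest edge leaving the tree is Cairo Quito (7); add Quito.
Step 2: cheapest edge leaving the tree is Cairo Lima (11); add Lima.
Step 3: cheapest edge leaving the tree is Cairo Paris (11); add Paris.
Step 4: cheapest edge leaving the tree is Cairo Sofia (14); add Sofia.
Step 5: cheapest edge leaving the tree is Sofia Tokyo (12); add Tokyo.
MST edges: Cairo Quito, Cairo Lima, Cairo Paris, Cairo Sofia, Sofia Tokyo; total weight 7+11+11+14+12 = 55.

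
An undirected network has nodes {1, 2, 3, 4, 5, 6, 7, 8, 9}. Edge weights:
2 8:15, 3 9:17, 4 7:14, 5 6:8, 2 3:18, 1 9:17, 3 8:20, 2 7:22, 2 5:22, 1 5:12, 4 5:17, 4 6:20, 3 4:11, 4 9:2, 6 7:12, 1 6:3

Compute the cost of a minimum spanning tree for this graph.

Kruskal: consider edges lightest-first.
4 9 (2): add — endpoints in different components.
1 6 (3): add — endpoints in different components.
5 6 (8): add — endpoints in different components.
3 4 (11): add — endpoints in different components.
1 5 (12): skip — 1 and 5 already connected.
6 7 (12): add — endpoints in different components.
4 7 (14): add — endpoints in different components.
2 8 (15): add — endpoints in different components.
1 9 (17): skip — 1 and 9 already connected.
3 9 (17): skip — 3 and 9 already connected.
4 5 (17): skip — 4 and 5 already connected.
2 3 (18): add — endpoints in different components.
MST edges: 4 9, 1 6, 5 6, 3 4, 6 7, 4 7, 2 8, 2 3; total weight 2+3+8+11+12+14+15+18 = 83.

83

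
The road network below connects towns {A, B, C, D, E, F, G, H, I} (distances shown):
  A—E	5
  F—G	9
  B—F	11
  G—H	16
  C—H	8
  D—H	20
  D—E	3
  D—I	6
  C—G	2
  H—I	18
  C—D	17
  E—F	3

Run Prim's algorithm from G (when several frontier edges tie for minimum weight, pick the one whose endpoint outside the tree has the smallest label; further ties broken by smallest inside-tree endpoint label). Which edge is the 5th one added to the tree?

D-E

Grow the tree from G using Prim:
Step 1: frontier [C—G 2, F—G 9, G—H 16] → take C—G (2); add C.
Step 2: frontier [C—H 8, C—D 17, F—G 9, G—H 16] → take C—H (8); add H.
Step 3: frontier [C—D 17, F—G 9, H—I 18, D—H 20] → take F—G (9); add F.
Step 4: frontier [C—D 17, E—F 3, B—F 11, H—I 18, D—H 20] → take E—F (3); add E.
Step 5: frontier [C—D 17, D—E 3, A—E 5, B—F 11, H—I 18, D—H 20] → take D—E (3); add D.
Step 6: frontier [D—I 6, A—E 5, B—F 11, H—I 18] → take A—E (5); add A.
Step 7: frontier [D—I 6, B—F 11, H—I 18] → take D—I (6); add I.
Step 8: frontier [B—F 11] → take B—F (11); add B.
The 5th edge added is D—E.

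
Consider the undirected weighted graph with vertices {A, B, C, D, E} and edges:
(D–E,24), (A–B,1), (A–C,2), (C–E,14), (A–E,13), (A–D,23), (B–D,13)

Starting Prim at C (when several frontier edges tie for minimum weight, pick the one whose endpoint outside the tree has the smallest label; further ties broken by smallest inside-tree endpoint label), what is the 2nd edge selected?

Grow the tree from C using Prim:
Step 1: frontier [A–C 2, C–E 14] → take A–C (2); add A.
Step 2: frontier [A–B 1, A–E 13, A–D 23, C–E 14] → take A–B (1); add B.
Step 3: frontier [A–E 13, A–D 23, B–D 13, C–E 14] → take B–D (13); add D.
Step 4: frontier [A–E 13, C–E 14, D–E 24] → take A–E (13); add E.
The 2nd edge added is A–B.

A-B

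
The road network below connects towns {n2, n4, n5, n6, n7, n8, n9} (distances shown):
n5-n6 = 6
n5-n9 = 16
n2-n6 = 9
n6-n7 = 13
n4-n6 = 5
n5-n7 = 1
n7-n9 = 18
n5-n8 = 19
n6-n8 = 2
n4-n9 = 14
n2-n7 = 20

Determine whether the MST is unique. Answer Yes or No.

Sort edges by weight, then run Kruskal:
n5-n7 (1): add. Components now {n8} {n6} {n4} {n5,n7} {n2} {n9}
n6-n8 (2): add. Components now {n6,n8} {n4} {n5,n7} {n2} {n9}
n4-n6 (5): add. Components now {n4,n6,n8} {n5,n7} {n2} {n9}
n5-n6 (6): add. Components now {n4,n5,n6,n7,n8} {n2} {n9}
n2-n6 (9): add. Components now {n2,n4,n5,n6,n7,n8} {n9}
n6-n7 (13): skip — n6 and n7 already connected.
n4-n9 (14): add. Components now {n2,n4,n5,n6,n7,n8,n9}
Every non-tree edge has weight strictly greater than the heaviest edge on the tree path between its endpoints, so the MST is unique.

Yes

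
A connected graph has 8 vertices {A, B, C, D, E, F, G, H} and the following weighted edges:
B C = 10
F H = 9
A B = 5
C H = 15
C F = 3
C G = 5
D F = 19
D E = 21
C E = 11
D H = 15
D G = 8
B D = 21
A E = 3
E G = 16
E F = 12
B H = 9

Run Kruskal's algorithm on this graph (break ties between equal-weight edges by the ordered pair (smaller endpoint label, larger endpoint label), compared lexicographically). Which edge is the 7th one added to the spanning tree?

F-H

Kruskal: consider edges lightest-first.
A E (3): add — endpoints in different components.
C F (3): add — endpoints in different components.
A B (5): add — endpoints in different components.
C G (5): add — endpoints in different components.
D G (8): add — endpoints in different components.
B H (9): add — endpoints in different components.
F H (9): add — endpoints in different components.
The 7th edge added is F H.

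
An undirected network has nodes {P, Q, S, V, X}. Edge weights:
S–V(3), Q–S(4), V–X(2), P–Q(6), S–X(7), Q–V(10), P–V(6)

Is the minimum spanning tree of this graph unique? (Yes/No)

No

Kruskal: consider edges lightest-first.
V–X (2): add. Components now {V,X} {Q} {S} {P}
S–V (3): add. Components now {S,V,X} {Q} {P}
Q–S (4): add. Components now {Q,S,V,X} {P}
P–Q (6): add. Components now {P,Q,S,V,X}
Non-tree edge P–V has weight 6, equal to the heaviest edge on its tree cycle — swapping gives another MST of the same weight. Not unique.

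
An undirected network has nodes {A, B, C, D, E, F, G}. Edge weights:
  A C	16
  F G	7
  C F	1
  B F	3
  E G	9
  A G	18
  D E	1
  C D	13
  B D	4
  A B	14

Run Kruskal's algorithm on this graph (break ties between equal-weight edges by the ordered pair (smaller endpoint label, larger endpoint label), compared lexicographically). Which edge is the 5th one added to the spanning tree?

Kruskal: consider edges lightest-first.
C F (1): add. Components now {A} {B} {C,F} {D} {E} {G}
D E (1): add. Components now {A} {B} {C,F} {D,E} {G}
B F (3): add. Components now {A} {B,C,F} {D,E} {G}
B D (4): add. Components now {A} {B,C,D,E,F} {G}
F G (7): add. Components now {A} {B,C,D,E,F,G}
E G (9): skip — E and G already connected.
C D (13): skip — C and D already connected.
A B (14): add. Components now {A,B,C,D,E,F,G}
The 5th edge added is F G.

F-G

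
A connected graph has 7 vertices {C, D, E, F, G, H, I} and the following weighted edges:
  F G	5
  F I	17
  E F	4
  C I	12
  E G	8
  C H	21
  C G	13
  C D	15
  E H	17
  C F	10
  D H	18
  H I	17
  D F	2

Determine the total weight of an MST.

Prim's algorithm from F:
Step 1: cheapest edge leaving the tree is D F (2); add D.
Step 2: cheapest edge leaving the tree is E F (4); add E.
Step 3: cheapest edge leaving the tree is F G (5); add G.
Step 4: cheapest edge leaving the tree is C F (10); add C.
Step 5: cheapest edge leaving the tree is C I (12); add I.
Step 6: cheapest edge leaving the tree is E H (17); add H.
MST edges: D F, E F, F G, C F, C I, E H; total weight 2+4+5+10+12+17 = 50.

50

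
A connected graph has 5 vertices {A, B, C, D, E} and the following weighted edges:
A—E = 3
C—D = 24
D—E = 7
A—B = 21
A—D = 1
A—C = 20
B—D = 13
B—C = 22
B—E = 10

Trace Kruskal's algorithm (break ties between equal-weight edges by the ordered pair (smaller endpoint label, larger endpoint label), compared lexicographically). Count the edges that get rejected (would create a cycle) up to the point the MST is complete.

2

Kruskal's algorithm — process edges by increasing weight (ties by edge label):
A—D (1): add. Components now {A,D} {B} {C} {E}
A—E (3): add. Components now {A,D,E} {B} {C}
D—E (7): skip — D and E already connected.
B—E (10): add. Components now {A,B,D,E} {C}
B—D (13): skip — B and D already connected.
A—C (20): add. Components now {A,B,C,D,E}
Edges rejected before the tree was complete: 2.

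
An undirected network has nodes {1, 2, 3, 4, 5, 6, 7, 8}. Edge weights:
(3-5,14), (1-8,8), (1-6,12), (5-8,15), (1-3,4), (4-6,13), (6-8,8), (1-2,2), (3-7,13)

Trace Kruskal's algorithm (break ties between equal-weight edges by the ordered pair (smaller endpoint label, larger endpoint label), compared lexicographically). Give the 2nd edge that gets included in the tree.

Sort edges by weight, then run Kruskal:
1-2 (2): add — endpoints in different components.
1-3 (4): add — endpoints in different components.
1-8 (8): add — endpoints in different components.
6-8 (8): add — endpoints in different components.
1-6 (12): skip — 1 and 6 already connected.
3-7 (13): add — endpoints in different components.
4-6 (13): add — endpoints in different components.
3-5 (14): add — endpoints in different components.
The 2nd edge added is 1-3.

1-3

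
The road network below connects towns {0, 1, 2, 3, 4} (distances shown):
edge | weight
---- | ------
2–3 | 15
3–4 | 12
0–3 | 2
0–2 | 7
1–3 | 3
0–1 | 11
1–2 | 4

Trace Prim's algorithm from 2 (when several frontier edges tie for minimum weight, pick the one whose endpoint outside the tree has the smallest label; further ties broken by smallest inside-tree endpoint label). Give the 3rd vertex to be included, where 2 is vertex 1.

3

Prim's algorithm from 2:
Step 1: cheapest edge leaving the tree is 1–2 (4); add 1.
Step 2: cheapest edge leaving the tree is 1–3 (3); add 3.
Step 3: cheapest edge leaving the tree is 0–3 (2); add 0.
Step 4: cheapest edge leaving the tree is 3–4 (12); add 4.
Vertex order: 2, 1, 3, 0, 4. The 3rd vertex is 3.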